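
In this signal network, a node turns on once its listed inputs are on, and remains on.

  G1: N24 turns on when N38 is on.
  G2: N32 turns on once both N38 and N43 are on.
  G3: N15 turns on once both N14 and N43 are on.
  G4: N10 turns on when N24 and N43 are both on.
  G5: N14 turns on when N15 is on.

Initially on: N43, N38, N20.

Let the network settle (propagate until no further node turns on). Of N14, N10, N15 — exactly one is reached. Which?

G1: N38 on → N24 on.
N24 and N43 are on, so N10 turns on (G4).
N15 would need N14 and N43 (G3), but N14 never turns on. N14 would need N15 (G5), but N15 never turns on.

N10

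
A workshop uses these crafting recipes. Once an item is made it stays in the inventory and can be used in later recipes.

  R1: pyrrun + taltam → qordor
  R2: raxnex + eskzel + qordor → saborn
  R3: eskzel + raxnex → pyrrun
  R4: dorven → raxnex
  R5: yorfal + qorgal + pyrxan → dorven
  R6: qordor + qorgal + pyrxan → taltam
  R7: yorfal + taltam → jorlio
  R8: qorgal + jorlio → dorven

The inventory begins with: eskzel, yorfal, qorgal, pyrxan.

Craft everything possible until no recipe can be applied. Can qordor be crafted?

No

qordor would need pyrrun and taltam (R1), but taltam is never obtained.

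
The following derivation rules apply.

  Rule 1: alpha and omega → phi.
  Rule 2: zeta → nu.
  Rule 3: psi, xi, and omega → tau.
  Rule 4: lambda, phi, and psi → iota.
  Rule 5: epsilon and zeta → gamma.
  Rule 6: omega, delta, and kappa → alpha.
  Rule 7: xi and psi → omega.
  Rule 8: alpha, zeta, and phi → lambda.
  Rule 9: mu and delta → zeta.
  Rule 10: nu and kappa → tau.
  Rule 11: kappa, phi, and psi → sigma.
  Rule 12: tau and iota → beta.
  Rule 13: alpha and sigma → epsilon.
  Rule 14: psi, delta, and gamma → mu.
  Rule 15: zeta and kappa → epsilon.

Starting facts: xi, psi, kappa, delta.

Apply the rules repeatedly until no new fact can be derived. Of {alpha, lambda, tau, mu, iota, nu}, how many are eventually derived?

2

From xi and psi, Rule 7 gives omega.
omega, delta, and kappa hold, so alpha follows (Rule 6).
From psi, xi, and omega, Rule 3 gives tau.
alpha: reached.
lambda would need alpha, zeta, and phi (Rule 8), but zeta is never established.
tau: reached.
mu would need psi, delta, and gamma (Rule 14), but gamma is never established.
iota would need lambda, phi, and psi (Rule 4), but lambda is never established.
nu would need zeta (Rule 2), but zeta is never established.
Reached: alpha and tau — 2 of the 6.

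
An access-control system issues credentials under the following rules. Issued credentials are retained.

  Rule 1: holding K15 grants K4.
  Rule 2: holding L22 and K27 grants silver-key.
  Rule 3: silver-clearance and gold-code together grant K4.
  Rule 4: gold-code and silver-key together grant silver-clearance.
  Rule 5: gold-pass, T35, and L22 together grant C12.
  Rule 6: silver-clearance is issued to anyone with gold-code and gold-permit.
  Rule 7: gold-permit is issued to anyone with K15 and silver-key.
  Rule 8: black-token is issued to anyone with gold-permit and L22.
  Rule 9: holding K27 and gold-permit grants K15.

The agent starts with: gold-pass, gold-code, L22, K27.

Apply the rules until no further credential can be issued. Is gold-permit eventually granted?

gold-permit would need K15 and silver-key (Rule 7), but K15 is never granted.

No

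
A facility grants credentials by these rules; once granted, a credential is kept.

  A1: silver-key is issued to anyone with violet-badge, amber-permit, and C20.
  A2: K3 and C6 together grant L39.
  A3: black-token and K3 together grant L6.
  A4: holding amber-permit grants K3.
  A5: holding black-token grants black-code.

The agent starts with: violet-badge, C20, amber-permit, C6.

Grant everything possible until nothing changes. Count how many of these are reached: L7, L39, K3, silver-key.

Holding amber-permit grants K3 (A4).
Holding violet-badge, amber-permit, and C20 grants silver-key (A1).
Holding K3 and C6 grants L39 (A2).
No rule produces L7, and it is not given.
L39: reached.
K3: reached.
silver-key: reached.
Reached: L39, K3, and silver-key — 3 of the 4.

3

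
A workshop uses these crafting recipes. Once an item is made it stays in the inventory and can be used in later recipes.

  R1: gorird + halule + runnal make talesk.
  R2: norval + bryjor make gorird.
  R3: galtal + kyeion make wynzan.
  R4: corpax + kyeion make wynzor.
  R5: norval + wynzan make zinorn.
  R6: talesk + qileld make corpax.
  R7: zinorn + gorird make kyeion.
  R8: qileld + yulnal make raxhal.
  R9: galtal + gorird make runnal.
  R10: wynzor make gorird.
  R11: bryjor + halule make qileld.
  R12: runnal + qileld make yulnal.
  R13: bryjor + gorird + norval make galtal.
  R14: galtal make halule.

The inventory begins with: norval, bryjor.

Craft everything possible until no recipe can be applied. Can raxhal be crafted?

Yes

norval + bryjor → gorird (R2).
Using R13, bryjor, gorird, and norval make galtal.
Using R9, galtal and gorird make runnal.
Using R14, galtal makes halule.
bryjor + halule → qileld (R11).
Using R12, runnal and qileld make yulnal.
qileld + yulnal → raxhal (R8).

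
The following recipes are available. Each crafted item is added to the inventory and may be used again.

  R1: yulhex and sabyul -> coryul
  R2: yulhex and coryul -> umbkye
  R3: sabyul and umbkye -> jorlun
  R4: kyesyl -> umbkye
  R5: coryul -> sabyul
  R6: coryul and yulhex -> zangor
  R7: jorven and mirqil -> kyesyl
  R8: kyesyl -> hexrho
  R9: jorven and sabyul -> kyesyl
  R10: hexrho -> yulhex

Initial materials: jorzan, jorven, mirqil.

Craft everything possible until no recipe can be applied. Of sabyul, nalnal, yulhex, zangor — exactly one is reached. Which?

yulhex

jorven and mirqil -> kyesyl (R7).
kyesyl -> hexrho (R8).
hexrho -> yulhex (R10).
No rule produces nalnal, and it is not given. sabyul would need coryul (R5), but coryul is never obtained. zangor would need coryul and yulhex (R6), but coryul is never obtained.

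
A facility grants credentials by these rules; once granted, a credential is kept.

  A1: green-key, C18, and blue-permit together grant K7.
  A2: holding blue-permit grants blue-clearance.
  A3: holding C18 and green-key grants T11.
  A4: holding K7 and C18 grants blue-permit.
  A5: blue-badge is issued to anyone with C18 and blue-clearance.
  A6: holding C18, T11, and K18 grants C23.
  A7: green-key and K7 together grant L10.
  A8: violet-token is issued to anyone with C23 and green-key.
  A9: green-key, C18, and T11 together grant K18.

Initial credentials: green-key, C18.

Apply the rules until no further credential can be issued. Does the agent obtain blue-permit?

blue-permit would need K7 and C18 (A4), but K7 is never granted.

No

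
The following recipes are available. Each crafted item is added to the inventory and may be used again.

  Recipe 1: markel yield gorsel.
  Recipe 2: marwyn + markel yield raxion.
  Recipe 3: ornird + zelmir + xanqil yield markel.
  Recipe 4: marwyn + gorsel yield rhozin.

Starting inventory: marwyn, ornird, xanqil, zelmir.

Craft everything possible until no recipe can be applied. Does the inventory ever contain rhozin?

Using Recipe 3, ornird, zelmir, and xanqil make markel.
markel → gorsel (Recipe 1).
Using Recipe 4, marwyn and gorsel make rhozin.

Yes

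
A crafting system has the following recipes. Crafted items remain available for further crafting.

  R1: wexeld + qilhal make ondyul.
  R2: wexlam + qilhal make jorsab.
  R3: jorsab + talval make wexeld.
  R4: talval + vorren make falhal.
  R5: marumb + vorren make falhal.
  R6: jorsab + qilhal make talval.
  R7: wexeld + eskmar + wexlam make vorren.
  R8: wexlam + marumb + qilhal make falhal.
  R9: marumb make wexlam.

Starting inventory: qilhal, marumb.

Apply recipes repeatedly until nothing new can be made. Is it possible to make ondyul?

Using R9, marumb makes wexlam.
Using R2, wexlam and qilhal make jorsab.
jorsab + qilhal → talval (R6).
Using R3, jorsab and talval make wexeld.
wexeld + qilhal → ondyul (R1).

Yes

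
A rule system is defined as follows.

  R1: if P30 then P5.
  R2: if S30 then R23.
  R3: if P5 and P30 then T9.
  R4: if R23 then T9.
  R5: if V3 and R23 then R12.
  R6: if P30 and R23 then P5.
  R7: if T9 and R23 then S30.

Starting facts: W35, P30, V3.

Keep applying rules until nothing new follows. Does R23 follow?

No

R23 would need S30 (R2), but S30 is never established.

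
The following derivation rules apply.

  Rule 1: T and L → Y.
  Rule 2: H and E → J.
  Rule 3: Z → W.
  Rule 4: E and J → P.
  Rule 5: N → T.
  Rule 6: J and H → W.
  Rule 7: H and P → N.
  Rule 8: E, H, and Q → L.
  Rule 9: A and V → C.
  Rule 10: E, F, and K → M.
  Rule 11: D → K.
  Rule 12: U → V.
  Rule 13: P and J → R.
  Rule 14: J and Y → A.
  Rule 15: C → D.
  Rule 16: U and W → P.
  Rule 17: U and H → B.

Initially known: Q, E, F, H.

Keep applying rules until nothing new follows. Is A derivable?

E, H, and Q hold, so L follows (Rule 8).
H and E hold, so J follows (Rule 2).
From E and J, Rule 4 gives P.
H and P hold, so N follows (Rule 7).
N holds, so T follows (Rule 5).
From T and L, Rule 1 gives Y.
From J and Y, Rule 14 gives A.

Yes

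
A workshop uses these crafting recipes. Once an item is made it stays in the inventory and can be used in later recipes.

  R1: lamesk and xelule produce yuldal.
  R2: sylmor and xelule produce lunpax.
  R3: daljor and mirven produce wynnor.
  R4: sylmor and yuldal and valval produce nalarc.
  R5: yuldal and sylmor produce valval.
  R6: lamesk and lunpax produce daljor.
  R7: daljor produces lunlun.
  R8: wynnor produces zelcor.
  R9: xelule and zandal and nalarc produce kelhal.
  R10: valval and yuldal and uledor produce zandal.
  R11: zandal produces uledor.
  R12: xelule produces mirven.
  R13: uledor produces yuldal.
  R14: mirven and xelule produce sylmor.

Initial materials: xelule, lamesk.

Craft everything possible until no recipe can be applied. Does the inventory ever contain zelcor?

Using R12, xelule makes mirven.
mirven and xelule → sylmor (R14).
sylmor and xelule → lunpax (R2).
Using R6, lamesk and lunpax make daljor.
Using R3, daljor and mirven make wynnor.
Using R8, wynnor makes zelcor.

Yes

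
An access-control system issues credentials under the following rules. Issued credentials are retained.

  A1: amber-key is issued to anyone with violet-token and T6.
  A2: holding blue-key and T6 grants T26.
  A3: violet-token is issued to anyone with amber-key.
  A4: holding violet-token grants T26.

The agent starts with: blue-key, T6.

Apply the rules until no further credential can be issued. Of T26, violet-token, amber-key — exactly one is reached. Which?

T26

Holding blue-key and T6 grants T26 (A2).
violet-token would need amber-key (A3), but amber-key is never granted. amber-key would need violet-token and T6 (A1), but violet-token is never granted.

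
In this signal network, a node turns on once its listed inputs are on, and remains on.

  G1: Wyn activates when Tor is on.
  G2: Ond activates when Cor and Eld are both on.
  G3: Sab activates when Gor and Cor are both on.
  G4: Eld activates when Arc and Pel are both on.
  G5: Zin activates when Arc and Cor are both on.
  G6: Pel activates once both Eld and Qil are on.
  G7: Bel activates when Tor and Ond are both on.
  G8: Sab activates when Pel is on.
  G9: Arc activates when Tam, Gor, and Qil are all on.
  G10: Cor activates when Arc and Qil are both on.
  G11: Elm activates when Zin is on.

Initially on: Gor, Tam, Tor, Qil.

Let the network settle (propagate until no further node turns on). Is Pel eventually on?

Pel would need Eld and Qil (G6), but Eld never turns on.

No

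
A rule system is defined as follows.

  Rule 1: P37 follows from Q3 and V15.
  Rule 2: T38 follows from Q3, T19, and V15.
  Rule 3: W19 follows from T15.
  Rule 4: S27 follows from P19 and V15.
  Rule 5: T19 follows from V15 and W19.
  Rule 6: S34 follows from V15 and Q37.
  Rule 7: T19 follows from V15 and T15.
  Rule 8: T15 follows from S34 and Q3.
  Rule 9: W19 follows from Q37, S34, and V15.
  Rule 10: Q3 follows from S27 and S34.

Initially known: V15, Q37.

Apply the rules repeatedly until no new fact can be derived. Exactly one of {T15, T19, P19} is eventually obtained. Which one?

From V15 and Q37, Rule 6 gives S34.
From Q37, S34, and V15, Rule 9 gives W19.
V15 and W19 hold, so T19 follows (Rule 5).
No rule produces P19, and it is not given. T15 would need S34 and Q3 (Rule 8), but Q3 is never established.

T19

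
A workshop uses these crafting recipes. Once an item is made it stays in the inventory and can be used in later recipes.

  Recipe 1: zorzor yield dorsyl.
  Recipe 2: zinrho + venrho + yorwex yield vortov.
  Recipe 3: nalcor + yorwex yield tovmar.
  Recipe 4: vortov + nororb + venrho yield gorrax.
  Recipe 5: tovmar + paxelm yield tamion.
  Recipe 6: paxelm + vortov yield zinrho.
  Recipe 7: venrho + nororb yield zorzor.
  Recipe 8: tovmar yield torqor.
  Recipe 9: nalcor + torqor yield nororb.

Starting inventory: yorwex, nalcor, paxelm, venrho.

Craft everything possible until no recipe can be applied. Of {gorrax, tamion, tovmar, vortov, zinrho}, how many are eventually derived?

2

Using Recipe 3, nalcor and yorwex make tovmar.
tovmar + paxelm → tamion (Recipe 5).
gorrax would need vortov, nororb, and venrho (Recipe 4), but vortov is never obtained.
tamion: reached.
tovmar: reached.
vortov would need zinrho, venrho, and yorwex (Recipe 2), but zinrho is never obtained.
zinrho would need paxelm and vortov (Recipe 6), but vortov is never obtained.
Reached: tamion and tovmar — 2 of the 5.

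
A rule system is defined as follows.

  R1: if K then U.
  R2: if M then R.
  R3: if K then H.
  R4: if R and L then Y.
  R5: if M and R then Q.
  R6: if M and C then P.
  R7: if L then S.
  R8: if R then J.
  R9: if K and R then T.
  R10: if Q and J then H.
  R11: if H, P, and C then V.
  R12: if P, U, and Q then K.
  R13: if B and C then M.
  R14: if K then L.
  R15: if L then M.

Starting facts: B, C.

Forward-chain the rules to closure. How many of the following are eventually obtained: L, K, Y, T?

0

L would need K (R14), but K is never established.
K would need P, U, and Q (R12), but U is never established.
Y would need R and L (R4), but L is never established.
T would need K and R (R9), but K is never established.
None of the 4 are reached.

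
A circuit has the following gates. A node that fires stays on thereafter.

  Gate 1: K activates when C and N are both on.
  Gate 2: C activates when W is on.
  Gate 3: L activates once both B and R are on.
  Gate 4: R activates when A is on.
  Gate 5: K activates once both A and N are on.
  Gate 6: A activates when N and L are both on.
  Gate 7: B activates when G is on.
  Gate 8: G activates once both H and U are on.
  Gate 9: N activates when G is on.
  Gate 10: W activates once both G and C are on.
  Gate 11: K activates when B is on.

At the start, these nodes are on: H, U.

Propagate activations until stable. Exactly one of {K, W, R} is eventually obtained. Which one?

K

Gate 8: H and U on → G on.
G is on, so B activates (Gate 7).
B is on, so K activates (Gate 11).
R would need A (Gate 4), but A never turns on. W would need G and C (Gate 10), but C never turns on.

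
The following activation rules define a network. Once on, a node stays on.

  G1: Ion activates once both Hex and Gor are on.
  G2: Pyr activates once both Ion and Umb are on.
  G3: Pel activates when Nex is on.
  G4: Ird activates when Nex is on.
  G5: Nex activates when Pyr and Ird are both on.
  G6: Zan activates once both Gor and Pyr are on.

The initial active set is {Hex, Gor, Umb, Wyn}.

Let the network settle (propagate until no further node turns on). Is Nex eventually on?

Nex would need Pyr and Ird (G5), but Ird never turns on.

No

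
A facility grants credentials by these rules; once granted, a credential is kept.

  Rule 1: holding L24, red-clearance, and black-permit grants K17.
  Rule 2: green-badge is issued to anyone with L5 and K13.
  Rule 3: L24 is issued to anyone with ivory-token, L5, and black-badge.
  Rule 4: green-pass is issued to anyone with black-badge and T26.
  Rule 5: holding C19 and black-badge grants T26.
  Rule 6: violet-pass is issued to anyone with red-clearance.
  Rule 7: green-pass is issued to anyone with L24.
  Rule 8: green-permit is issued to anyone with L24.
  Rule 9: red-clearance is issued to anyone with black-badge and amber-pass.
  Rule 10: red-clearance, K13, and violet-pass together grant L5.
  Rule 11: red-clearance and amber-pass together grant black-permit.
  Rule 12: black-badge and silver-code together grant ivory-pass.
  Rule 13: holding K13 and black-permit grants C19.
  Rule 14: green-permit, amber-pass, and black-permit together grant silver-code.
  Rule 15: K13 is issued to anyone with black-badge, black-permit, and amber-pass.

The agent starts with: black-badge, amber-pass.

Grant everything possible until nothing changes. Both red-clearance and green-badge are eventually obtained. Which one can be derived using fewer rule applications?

red-clearance: Holding black-badge and amber-pass grants red-clearance (Rule 9). [1 rule application]
green-badge: Holding black-badge and amber-pass grants red-clearance (Rule 9). Holding red-clearance grants violet-pass (Rule 6). Holding red-clearance and amber-pass grants black-permit (Rule 11). Holding black-badge, black-permit, and amber-pass grants K13 (Rule 15). Holding red-clearance, K13, and violet-pass grants L5 (Rule 10). Holding L5 and K13 grants green-badge (Rule 2). [6 rule applications]
red-clearance needs fewer.

red-clearance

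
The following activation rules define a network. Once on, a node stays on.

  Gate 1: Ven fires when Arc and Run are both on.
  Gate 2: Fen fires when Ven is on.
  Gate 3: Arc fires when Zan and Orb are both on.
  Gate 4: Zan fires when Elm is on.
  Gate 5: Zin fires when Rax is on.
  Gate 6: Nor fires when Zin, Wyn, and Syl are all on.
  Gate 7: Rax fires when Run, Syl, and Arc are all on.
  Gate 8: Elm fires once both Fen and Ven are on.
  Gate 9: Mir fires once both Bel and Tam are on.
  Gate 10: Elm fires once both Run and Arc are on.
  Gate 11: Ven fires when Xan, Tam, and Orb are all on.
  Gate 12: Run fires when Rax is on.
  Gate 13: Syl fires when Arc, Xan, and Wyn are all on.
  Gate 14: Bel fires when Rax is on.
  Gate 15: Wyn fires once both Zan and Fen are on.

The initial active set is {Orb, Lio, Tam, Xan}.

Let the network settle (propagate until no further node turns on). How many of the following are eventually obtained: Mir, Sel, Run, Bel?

0

Mir would need Bel and Tam (Gate 9), but Bel never turns on.
No rule produces Sel, and it is not given.
Run would need Rax (Gate 12), but Rax never turns on.
Bel would need Rax (Gate 14), but Rax never turns on.
None of the 4 are reached.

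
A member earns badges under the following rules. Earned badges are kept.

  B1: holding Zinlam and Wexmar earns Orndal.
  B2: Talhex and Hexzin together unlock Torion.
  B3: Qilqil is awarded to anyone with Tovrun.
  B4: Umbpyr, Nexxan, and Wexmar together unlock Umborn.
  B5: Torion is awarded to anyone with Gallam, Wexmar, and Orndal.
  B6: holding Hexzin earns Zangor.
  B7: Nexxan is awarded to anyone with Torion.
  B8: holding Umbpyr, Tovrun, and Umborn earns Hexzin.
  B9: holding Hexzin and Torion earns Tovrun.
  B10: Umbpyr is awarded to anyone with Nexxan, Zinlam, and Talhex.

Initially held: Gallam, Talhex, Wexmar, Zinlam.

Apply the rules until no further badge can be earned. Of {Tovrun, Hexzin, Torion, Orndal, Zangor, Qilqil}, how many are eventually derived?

2

With Zinlam and Wexmar, Orndal is earned (B1).
With Gallam, Wexmar, and Orndal, Torion is earned (B5).
Tovrun would need Hexzin and Torion (B9), but Hexzin is never earned.
Hexzin would need Umbpyr, Tovrun, and Umborn (B8), but Tovrun is never earned.
Torion: reached.
Orndal: reached.
Zangor would need Hexzin (B6), but Hexzin is never earned.
Qilqil would need Tovrun (B3), but Tovrun is never earned.
Reached: Torion and Orndal — 2 of the 6.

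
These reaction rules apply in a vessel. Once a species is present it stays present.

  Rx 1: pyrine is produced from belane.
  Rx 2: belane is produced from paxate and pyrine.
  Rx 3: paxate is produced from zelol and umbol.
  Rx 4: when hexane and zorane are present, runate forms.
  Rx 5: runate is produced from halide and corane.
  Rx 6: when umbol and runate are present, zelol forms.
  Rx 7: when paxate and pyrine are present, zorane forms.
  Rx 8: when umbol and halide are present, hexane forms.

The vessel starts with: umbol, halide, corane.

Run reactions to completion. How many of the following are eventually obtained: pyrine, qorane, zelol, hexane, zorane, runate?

umbol and halide present → hexane forms (Rx 8).
halide and corane present → runate forms (Rx 5).
umbol and runate present → zelol forms (Rx 6).
pyrine would need belane (Rx 1), but belane never forms.
No rule produces qorane, and it is not given.
zelol: reached.
hexane: reached.
zorane would need paxate and pyrine (Rx 7), but pyrine never forms.
runate: reached.
Reached: zelol, hexane, and runate — 3 of the 6.

3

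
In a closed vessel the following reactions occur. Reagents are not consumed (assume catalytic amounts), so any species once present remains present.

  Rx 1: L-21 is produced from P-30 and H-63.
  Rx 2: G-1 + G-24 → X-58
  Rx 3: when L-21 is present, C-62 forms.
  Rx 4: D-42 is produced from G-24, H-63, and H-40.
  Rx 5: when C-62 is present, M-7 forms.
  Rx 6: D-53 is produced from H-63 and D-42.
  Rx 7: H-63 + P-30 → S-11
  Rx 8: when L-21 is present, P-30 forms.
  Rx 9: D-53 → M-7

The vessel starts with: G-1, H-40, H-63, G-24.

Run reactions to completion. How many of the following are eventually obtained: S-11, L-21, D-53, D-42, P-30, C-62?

G-24, H-63, and H-40 present → D-42 forms (Rx 4).
H-63 and D-42 present → D-53 forms (Rx 6).
S-11 would need H-63 and P-30 (Rx 7), but P-30 never forms.
L-21 would need P-30 and H-63 (Rx 1), but P-30 never forms.
D-53: reached.
D-42: reached.
P-30 would need L-21 (Rx 8), but L-21 never forms.
C-62 would need L-21 (Rx 3), but L-21 never forms.
Reached: D-53 and D-42 — 2 of the 6.

2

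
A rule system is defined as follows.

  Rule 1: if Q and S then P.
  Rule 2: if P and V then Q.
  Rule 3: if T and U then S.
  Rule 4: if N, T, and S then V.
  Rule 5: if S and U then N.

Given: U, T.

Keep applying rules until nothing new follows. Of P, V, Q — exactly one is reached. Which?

V

T and U hold, so S follows (Rule 3).
S and U hold, so N follows (Rule 5).
From N, T, and S, Rule 4 gives V.
P would need Q and S (Rule 1), but Q is never established. Q would need P and V (Rule 2), but P is never established.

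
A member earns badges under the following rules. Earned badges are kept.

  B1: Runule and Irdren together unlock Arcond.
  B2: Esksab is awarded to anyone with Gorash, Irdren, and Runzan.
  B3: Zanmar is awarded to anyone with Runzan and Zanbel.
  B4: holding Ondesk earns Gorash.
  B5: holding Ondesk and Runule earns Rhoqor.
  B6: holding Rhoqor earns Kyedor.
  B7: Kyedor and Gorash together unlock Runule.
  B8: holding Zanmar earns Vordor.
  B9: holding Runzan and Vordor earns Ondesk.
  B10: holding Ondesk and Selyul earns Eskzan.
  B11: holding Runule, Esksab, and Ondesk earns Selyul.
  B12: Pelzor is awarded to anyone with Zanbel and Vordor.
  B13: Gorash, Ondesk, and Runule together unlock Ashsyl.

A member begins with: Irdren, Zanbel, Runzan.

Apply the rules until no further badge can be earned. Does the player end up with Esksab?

With Runzan and Zanbel, Zanmar is earned (B3).
With Zanmar, Vordor is earned (B8).
With Runzan and Vordor, Ondesk is earned (B9).
With Ondesk, Gorash is earned (B4).
With Gorash, Irdren, and Runzan, Esksab is earned (B2).

Yes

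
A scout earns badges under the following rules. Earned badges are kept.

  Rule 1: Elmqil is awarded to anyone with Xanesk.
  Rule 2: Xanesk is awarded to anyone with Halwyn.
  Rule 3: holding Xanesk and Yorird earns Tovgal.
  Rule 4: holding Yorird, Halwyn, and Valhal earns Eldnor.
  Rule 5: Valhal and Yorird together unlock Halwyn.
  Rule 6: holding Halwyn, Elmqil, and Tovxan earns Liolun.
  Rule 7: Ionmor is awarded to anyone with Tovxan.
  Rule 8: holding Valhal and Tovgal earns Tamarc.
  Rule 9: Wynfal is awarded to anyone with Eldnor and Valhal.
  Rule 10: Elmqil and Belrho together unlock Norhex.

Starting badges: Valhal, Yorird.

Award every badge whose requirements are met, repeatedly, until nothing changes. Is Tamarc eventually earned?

Yes

With Valhal and Yorird, Halwyn is earned (Rule 5).
With Halwyn, Xanesk is earned (Rule 2).
With Xanesk and Yorird, Tovgal is earned (Rule 3).
With Valhal and Tovgal, Tamarc is earned (Rule 8).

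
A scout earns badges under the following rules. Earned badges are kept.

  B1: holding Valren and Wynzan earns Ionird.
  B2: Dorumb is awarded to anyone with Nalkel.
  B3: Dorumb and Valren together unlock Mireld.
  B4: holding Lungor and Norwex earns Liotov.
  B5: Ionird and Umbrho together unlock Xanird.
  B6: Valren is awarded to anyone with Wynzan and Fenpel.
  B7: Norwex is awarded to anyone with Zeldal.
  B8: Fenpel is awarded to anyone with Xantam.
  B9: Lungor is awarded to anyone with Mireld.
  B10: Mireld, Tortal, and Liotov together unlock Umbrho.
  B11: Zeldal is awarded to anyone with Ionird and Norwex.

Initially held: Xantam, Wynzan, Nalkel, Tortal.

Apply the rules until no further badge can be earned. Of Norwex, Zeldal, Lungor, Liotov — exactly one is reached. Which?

With Xantam, Fenpel is earned (B8).
With Nalkel, Dorumb is earned (B2).
With Wynzan and Fenpel, Valren is earned (B6).
With Dorumb and Valren, Mireld is earned (B3).
With Mireld, Lungor is earned (B9).
Norwex would need Zeldal (B7), but Zeldal is never earned. Liotov would need Lungor and Norwex (B4), but Norwex is never earned. Zeldal would need Ionird and Norwex (B11), but Norwex is never earned.

Lungor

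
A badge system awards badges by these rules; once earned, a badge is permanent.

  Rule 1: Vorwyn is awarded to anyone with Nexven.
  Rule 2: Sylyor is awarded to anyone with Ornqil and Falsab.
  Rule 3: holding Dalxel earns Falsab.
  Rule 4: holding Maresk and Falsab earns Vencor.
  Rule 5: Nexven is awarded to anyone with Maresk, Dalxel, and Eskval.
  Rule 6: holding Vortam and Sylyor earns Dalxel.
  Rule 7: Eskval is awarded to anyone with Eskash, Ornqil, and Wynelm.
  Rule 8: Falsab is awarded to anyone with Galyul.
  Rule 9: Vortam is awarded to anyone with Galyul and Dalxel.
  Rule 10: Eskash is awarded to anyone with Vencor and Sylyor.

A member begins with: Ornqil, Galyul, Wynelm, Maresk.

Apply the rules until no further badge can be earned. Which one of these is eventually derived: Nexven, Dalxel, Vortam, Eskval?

Eskval

With Galyul, Falsab is earned (Rule 8).
With Ornqil and Falsab, Sylyor is earned (Rule 2).
With Maresk and Falsab, Vencor is earned (Rule 4).
With Vencor and Sylyor, Eskash is earned (Rule 10).
With Eskash, Ornqil, and Wynelm, Eskval is earned (Rule 7).
Vortam would need Galyul and Dalxel (Rule 9), but Dalxel is never earned. Nexven would need Maresk, Dalxel, and Eskval (Rule 5), but Dalxel is never earned. Dalxel would need Vortam and Sylyor (Rule 6), but Vortam is never earned.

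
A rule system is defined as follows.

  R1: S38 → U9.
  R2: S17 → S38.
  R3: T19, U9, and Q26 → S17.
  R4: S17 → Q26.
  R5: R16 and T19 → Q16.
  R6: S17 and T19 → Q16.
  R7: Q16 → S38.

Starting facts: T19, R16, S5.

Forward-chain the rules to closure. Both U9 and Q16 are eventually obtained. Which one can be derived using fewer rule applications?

Q16

Q16: From R16 and T19, R5 gives Q16. [1 rule application]
U9: From R16 and T19, R5 gives Q16. From Q16, R7 gives S38. S38 holds, so U9 follows (R1). [3 rule applications]
Q16 needs fewer.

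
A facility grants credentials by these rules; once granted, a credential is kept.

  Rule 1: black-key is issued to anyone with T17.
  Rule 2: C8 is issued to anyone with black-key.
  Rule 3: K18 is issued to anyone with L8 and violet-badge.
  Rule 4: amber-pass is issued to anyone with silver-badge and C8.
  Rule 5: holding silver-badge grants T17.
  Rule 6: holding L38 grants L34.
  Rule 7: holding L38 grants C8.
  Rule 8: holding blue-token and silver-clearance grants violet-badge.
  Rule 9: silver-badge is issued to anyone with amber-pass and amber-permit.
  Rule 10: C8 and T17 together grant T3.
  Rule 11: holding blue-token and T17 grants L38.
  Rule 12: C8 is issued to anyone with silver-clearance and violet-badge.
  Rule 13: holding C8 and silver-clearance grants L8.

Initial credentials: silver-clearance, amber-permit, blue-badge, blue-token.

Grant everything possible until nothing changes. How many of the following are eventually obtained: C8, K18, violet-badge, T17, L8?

4

Holding blue-token and silver-clearance grants violet-badge (Rule 8).
Holding silver-clearance and violet-badge grants C8 (Rule 12).
Holding C8 and silver-clearance grants L8 (Rule 13).
Holding L8 and violet-badge grants K18 (Rule 3).
C8: reached.
K18: reached.
violet-badge: reached.
T17 would need silver-badge (Rule 5), but silver-badge is never granted.
L8: reached.
Reached: C8, K18, violet-badge, and L8 — 4 of the 5.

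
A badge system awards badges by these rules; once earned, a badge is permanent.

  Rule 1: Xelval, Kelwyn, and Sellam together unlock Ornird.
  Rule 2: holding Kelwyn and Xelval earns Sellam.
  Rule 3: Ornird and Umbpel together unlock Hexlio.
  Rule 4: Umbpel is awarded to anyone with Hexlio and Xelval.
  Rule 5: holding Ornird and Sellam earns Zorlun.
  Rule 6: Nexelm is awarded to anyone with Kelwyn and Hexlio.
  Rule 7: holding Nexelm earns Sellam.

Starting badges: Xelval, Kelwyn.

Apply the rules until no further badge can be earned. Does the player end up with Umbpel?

No

Umbpel would need Hexlio and Xelval (Rule 4), but Hexlio is never earned.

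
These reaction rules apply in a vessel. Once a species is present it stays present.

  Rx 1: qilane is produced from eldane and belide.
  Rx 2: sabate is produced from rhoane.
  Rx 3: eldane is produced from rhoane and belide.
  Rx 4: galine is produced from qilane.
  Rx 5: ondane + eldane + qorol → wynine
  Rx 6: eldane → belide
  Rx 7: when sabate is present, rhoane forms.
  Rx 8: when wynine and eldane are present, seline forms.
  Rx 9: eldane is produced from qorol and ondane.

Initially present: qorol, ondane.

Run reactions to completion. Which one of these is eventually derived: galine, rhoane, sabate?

qorol and ondane present → eldane forms (Rx 9).
eldane present → belide forms (Rx 6).
eldane and belide present → qilane forms (Rx 1).
qilane present → galine forms (Rx 4).
rhoane would need sabate (Rx 7), but sabate never forms. sabate would need rhoane (Rx 2), but rhoane never forms.

galine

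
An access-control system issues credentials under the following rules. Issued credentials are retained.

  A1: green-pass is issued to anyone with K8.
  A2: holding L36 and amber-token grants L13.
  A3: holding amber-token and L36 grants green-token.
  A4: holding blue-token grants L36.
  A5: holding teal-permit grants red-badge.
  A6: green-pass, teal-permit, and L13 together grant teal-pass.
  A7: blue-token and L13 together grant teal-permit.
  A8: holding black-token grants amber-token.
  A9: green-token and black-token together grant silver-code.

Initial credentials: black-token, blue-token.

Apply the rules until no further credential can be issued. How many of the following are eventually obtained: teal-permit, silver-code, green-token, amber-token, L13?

5

Holding black-token grants amber-token (A8).
Holding blue-token grants L36 (A4).
Holding amber-token and L36 grants green-token (A3).
Holding L36 and amber-token grants L13 (A2).
Holding blue-token and L13 grants teal-permit (A7).
Holding green-token and black-token grants silver-code (A9).
teal-permit: reached.
silver-code: reached.
green-token: reached.
amber-token: reached.
L13: reached.
All 5 are reached.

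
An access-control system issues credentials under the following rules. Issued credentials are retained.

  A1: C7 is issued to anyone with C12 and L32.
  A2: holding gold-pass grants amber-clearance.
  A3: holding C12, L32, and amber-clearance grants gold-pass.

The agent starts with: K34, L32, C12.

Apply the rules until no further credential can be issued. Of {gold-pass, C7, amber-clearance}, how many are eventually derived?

1

Holding C12 and L32 grants C7 (A1).
gold-pass would need C12, L32, and amber-clearance (A3), but amber-clearance is never granted.
C7: reached.
amber-clearance would need gold-pass (A2), but gold-pass is never granted.
Reached: C7 — 1 of the 3.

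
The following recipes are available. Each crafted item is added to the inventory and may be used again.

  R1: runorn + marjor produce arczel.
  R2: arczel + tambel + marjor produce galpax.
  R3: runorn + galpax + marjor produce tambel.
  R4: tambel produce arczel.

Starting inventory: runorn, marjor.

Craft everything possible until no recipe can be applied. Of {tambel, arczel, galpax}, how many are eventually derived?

Using R1, runorn and marjor make arczel.
tambel would need runorn, galpax, and marjor (R3), but galpax is never obtained.
arczel: reached.
galpax would need arczel, tambel, and marjor (R2), but tambel is never obtained.
Reached: arczel — 1 of the 3.

1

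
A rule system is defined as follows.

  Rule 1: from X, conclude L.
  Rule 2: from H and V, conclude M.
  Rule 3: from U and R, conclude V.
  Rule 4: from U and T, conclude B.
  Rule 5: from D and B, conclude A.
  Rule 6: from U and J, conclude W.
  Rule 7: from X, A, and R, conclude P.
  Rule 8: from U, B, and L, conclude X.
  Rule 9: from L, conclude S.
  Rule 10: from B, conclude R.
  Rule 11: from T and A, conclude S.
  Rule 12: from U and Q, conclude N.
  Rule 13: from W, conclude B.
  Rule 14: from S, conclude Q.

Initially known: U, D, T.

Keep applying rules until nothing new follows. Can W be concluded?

No

W would need U and J (Rule 6), but J is never established.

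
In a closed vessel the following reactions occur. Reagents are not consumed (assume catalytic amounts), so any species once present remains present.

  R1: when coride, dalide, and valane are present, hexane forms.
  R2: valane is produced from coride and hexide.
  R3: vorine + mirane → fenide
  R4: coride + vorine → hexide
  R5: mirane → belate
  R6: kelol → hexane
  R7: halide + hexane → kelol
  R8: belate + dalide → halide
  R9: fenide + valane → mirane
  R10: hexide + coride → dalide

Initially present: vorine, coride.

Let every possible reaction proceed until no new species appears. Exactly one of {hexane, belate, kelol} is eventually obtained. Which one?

hexane

coride and vorine present → hexide forms (R4).
coride and hexide present → valane forms (R2).
hexide and coride present → dalide forms (R10).
coride, dalide, and valane present → hexane forms (R1).
belate would need mirane (R5), but mirane never forms. kelol would need halide and hexane (R7), but halide never forms.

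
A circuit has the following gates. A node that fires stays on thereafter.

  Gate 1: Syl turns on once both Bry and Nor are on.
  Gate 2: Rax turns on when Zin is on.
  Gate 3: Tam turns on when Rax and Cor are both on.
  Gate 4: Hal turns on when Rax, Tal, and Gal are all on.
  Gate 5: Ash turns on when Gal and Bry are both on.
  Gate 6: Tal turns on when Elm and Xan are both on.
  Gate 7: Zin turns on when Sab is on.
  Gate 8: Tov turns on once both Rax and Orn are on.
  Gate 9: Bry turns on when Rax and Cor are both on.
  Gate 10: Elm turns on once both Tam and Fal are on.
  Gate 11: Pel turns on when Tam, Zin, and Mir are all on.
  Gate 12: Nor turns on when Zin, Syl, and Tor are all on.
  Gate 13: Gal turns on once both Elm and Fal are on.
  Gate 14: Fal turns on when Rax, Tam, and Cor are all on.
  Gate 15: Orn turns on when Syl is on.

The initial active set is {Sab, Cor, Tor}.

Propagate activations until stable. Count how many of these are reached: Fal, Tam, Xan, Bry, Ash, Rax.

5

Sab is on, so Zin turns on (Gate 7).
Zin is on, so Rax turns on (Gate 2).
Rax and Cor are on, so Bry turns on (Gate 9).
Gate 3: Rax and Cor on → Tam on.
Rax, Tam, and Cor are on, so Fal turns on (Gate 14).
Gate 10: Tam and Fal on → Elm on.
Gate 13: Elm and Fal on → Gal on.
Gal and Bry are on, so Ash turns on (Gate 5).
Fal: reached.
Tam: reached.
No rule produces Xan, and it is not given.
Bry: reached.
Ash: reached.
Rax: reached.
Reached: Fal, Tam, Bry, Ash, and Rax — 5 of the 6.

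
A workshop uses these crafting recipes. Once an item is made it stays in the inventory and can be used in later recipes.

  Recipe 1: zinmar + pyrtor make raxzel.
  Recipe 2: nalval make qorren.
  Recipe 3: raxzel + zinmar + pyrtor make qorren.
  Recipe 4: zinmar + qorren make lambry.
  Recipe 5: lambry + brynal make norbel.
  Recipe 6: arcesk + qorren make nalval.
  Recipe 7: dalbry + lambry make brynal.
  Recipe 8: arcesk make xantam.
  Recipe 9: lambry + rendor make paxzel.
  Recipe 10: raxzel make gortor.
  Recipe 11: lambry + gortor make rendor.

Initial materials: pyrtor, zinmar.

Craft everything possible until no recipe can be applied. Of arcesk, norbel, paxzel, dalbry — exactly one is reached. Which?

paxzel

zinmar + pyrtor → raxzel (Recipe 1).
Using Recipe 3, raxzel, zinmar, and pyrtor make qorren.
raxzel → gortor (Recipe 10).
Using Recipe 4, zinmar and qorren make lambry.
Using Recipe 11, lambry and gortor make rendor.
lambry + rendor → paxzel (Recipe 9).
No rule produces arcesk, and it is not given. norbel would need lambry and brynal (Recipe 5), but brynal is never obtained. No rule produces dalbry, and it is not given.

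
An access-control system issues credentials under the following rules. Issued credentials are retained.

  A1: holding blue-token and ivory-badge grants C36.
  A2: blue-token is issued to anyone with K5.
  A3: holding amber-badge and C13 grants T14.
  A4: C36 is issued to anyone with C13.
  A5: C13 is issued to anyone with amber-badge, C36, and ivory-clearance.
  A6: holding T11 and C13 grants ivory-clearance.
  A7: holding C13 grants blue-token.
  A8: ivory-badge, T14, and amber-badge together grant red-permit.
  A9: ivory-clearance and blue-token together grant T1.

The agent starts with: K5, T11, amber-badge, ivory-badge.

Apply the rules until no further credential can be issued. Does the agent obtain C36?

Yes

Holding K5 grants blue-token (A2).
Holding blue-token and ivory-badge grants C36 (A1).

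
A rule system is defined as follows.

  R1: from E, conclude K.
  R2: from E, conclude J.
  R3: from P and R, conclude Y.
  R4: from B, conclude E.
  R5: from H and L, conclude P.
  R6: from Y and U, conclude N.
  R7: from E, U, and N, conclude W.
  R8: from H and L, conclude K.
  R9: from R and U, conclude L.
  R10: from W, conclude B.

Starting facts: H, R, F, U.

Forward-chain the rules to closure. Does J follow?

J would need E (R2), but E is never established.

No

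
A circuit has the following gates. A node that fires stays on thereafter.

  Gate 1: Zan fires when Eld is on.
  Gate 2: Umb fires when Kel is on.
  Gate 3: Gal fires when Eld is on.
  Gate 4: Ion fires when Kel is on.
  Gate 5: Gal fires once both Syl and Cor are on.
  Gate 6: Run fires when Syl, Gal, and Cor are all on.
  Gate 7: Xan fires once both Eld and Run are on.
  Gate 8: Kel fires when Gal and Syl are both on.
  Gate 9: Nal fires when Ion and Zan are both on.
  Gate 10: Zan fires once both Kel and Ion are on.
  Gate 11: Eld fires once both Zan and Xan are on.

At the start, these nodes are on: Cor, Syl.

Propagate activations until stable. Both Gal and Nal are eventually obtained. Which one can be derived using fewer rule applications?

Gal: Gate 5: Syl and Cor on → Gal on. [1 rule application]
Nal: Gate 5: Syl and Cor on → Gal on. Gate 8: Gal and Syl on → Kel on. Kel is on, so Ion fires (Gate 4). Gate 10: Kel and Ion on → Zan on. Ion and Zan are on, so Nal fires (Gate 9). [5 rule applications]
Gal needs fewer.

Gal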